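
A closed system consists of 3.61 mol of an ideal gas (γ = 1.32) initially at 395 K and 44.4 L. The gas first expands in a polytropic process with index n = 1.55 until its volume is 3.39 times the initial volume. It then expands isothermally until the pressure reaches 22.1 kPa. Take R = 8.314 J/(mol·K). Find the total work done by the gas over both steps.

14200 J

P₁ = nRT₁/V₁ = 3.61×8.314×395/44.4 = 267 kPa.
Step 1 — Polytropic n=1.55: T₂ = T₁(V₁/V₂)^(n−1) = 395×(0.295)^0.55 = 202 K; P₂ = P₁(V₁/V₂)^n = 40.2 kPa.
W = (P₁V₁−P₂V₂)/(n−1) = (267×44.4−40.2×151)/0.55 = 10500 J.
ΔU = nCvΔT = 3.61×26.0×(202−395) = -18100 J.
Q = ΔU + W = -7580 J.
State after step 1: P = 40.2 kPa, V = 151 L, T = 202 K.
Step 2 — Isothermal: T stays 202 K; PV = const ⇒ V₂ = 274 L, P₂ = 22.1 kPa.
ΔU = 0 (ideal gas, T constant).
W = nRT ln(V₂/V₁) = 3.61×8.314×202×ln(1.82) = 3630 J.
Q = ΔU + W = 3630 J.
Net over both steps: W = 14200 J, Q = -3950 J, ΔU = -18100 J.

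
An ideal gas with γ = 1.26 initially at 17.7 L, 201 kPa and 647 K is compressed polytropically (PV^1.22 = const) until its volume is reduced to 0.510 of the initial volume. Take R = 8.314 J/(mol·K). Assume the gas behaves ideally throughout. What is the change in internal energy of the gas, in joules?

2180 J

n = P₁V₁/(RT₁) = 201×17.7/(8.314×647) = 0.661 mol.
Polytropic n=1.22: T₂ = T₁(V₁/V₂)^(n−1) = 647×(1.96)^0.22 = 750 K; P₂ = P₁(V₁/V₂)^n = 457 kPa.
For an ideal gas ΔU = nCvΔT with Cv = R/(γ−1) = 32.0 J/(mol·K).
ΔU = 0.661×32.0×(750−647) = 2180 J.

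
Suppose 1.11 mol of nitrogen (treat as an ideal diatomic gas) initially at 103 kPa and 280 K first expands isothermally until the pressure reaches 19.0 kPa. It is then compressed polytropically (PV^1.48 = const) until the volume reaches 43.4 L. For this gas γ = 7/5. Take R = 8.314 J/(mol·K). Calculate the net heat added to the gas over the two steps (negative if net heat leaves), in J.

5150 J

V₁ = nRT₁/P₁ = 1.11×8.314×280/103 = 25.1 L.
Step 1 — Isothermal: T stays 280 K; PV = const ⇒ V₂ = 136 L, P₂ = 19.0 kPa.
ΔU = 0 (ideal gas, T constant).
W = nRT ln(V₂/V₁) = 1.11×8.314×280×ln(5.42) = 4370 J.
Q = ΔU + W = 4370 J.
State after step 1: P = 19.0 kPa, V = 136 L, T = 280 K.
Step 2 — Polytropic n=1.48: T₂ = T₁(V₁/V₂)^(n−1) = 280×(3.13)^0.48 = 484 K; P₂ = P₁(V₁/V₂)^n = 103 kPa.
W = (P₁V₁−P₂V₂)/(n−1) = (19.0×136−103×43.4)/0.48 = -3930 J.
ΔU = nCvΔT = 1.11×20.8×(484−280) = 4720 J.
Q = ΔU + W = 786 J.
Net over both steps: W = 437 J, Q = 5150 J, ΔU = 4720 J.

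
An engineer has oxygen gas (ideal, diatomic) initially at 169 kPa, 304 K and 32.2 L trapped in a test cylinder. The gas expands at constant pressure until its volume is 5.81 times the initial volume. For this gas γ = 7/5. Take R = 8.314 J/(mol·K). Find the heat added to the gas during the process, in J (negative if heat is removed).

n = P₁V₁/(RT₁) = 169×32.2/(8.314×304) = 2.15 mol.
Isobaric: P stays 169 kPa; V/T = const ⇒ T₂ = 1770 K, V₂ = 187 L.
W = PΔV = 169×(187−32.2) kPa·L = 26200 J.
ΔU = nCvΔT = 2.15×20.8×(1770−304) = 65400 J.
Q = ΔU + W = nCpΔT = 91600 J.

91600 J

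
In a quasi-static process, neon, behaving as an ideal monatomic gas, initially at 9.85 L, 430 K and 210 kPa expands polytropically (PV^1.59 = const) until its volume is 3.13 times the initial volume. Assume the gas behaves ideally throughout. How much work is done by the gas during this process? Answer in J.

1720 J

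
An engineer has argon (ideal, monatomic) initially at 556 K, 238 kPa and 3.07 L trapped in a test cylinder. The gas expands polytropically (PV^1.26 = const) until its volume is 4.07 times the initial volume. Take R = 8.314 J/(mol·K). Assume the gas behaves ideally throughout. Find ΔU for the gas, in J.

n = P₁V₁/(RT₁) = 238×3.07/(8.314×556) = 0.158 mol.
Polytropic n=1.26: T₂ = T₁(V₁/V₂)^(n−1) = 556×(0.246)^0.26 = 386 K; P₂ = P₁(V₁/V₂)^n = 40.6 kPa.
For an ideal gas ΔU = nCvΔT with Cv = (3/2)R = 12.5 J/(mol·K).
ΔU = 0.158×12.5×(386−556) = -335 J.

-335 J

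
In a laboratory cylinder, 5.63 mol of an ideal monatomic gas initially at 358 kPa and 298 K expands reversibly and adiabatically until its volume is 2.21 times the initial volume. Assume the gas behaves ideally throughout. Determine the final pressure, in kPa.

V₁ = nRT₁/P₁ = 5.63×8.314×298/358 = 39.0 L.
Adiabatic: TV^(γ−1) = const ⇒ T₂ = 298×(0.452)^0.667 = 176 K; PV^γ = const ⇒ P₂ = 95.5 kPa.

95.5 kPa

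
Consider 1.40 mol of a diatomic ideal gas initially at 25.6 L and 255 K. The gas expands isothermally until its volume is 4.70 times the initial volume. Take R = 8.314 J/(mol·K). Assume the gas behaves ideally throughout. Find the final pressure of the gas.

24.7 kPa

P₁ = nRT₁/V₁ = 1.40×8.314×255/25.6 = 116 kPa.
Isothermal: T stays 255 K; PV = const ⇒ V₂ = 120 L, P₂ = 24.7 kPa.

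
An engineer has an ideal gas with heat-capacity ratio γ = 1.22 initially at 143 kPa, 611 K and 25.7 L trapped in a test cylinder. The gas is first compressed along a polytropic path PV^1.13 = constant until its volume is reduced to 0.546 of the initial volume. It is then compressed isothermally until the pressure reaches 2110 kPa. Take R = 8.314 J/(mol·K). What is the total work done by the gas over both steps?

n = P₁V₁/(RT₁) = 143×25.7/(8.314×611) = 0.723 mol.
Step 1 — Polytropic n=1.13: T₂ = T₁(V₁/V₂)^(n−1) = 611×(1.83)^0.13 = 661 K; P₂ = P₁(V₁/V₂)^n = 283 kPa.
W = (P₁V₁−P₂V₂)/(n−1) = (143×25.7−283×14.0)/0.13 = -2310 J.
ΔU = nCvΔT = 0.723×37.8×(661−611) = 1370 J.
Q = ΔU + W = -947 J.
State after step 1: P = 283 kPa, V = 14.0 L, T = 661 K.
Step 2 — Isothermal: T stays 661 K; PV = const ⇒ V₂ = 1.88 L, P₂ = 2110 kPa.
ΔU = 0 (ideal gas, T constant).
W = nRT ln(V₂/V₁) = 0.723×8.314×661×ln(0.134) = -7980 J.
Q = ΔU + W = -7980 J.
Net over both steps: W = -10300 J, Q = -8930 J, ΔU = 1370 J.

-10300 J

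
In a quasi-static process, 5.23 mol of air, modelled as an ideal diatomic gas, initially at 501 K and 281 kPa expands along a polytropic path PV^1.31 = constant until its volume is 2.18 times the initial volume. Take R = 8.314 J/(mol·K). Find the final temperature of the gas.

393 K

V₁ = nRT₁/P₁ = 5.23×8.314×501/281 = 77.5 L.
Polytropic n=1.31: T₂ = T₁(V₁/V₂)^(n−1) = 501×(0.459)^0.31 = 393 K; P₂ = P₁(V₁/V₂)^n = 101 kPa.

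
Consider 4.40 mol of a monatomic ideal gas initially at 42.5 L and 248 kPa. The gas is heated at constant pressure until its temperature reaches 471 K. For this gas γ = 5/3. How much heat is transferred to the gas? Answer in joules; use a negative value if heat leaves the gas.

T₁ = P₁V₁/(nR) = 248×42.5/(4.40×8.314) = 288 K.
Isobaric: P stays 248 kPa; V/T = const ⇒ T₂ = 471 K, V₂ = 69.5 L.
W = PΔV = 248×(69.5−42.5) kPa·L = 6690 J.
ΔU = nCvΔT = 4.40×12.5×(471−288) = 10000 J.
Q = ΔU + W = nCpΔT = 16700 J.

16700 J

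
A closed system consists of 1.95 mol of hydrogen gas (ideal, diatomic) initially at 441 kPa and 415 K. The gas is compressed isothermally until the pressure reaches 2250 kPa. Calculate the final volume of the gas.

V₁ = nRT₁/P₁ = 1.95×8.314×415/441 = 15.3 L.
Isothermal: T stays 415 K; PV = const ⇒ V₂ = 2.99 L, P₂ = 2250 kPa.

2.99 L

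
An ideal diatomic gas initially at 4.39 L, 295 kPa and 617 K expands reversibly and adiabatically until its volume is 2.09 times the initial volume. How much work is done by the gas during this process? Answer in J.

827 J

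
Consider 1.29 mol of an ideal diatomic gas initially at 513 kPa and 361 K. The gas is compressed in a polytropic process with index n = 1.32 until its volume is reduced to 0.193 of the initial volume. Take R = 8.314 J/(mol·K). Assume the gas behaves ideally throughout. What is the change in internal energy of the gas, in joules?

6710 J

V₁ = nRT₁/P₁ = 1.29×8.314×361/513 = 7.55 L.
Polytropic n=1.32: T₂ = T₁(V₁/V₂)^(n−1) = 361×(5.18)^0.32 = 611 K; P₂ = P₁(V₁/V₂)^n = 4500 kPa.
For an ideal gas ΔU = nCvΔT with Cv = (5/2)R = 20.8 J/(mol·K).
ΔU = 1.29×20.8×(611−361) = 6710 J.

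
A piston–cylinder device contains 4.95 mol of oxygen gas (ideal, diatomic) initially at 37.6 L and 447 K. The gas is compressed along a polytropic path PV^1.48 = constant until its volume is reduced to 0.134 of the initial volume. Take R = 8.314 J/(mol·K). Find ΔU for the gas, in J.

74700 J

P₁ = nRT₁/V₁ = 4.95×8.314×447/37.6 = 489 kPa.
Polytropic n=1.48: T₂ = T₁(V₁/V₂)^(n−1) = 447×(7.46)^0.48 = 1170 K; P₂ = P₁(V₁/V₂)^n = 9580 kPa.
For an ideal gas ΔU = nCvΔT with Cv = (5/2)R = 20.8 J/(mol·K).
ΔU = 4.95×20.8×(1170−447) = 74700 J.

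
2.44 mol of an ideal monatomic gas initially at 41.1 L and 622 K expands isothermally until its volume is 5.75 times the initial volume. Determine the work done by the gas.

P₁ = nRT₁/V₁ = 2.44×8.314×622/41.1 = 307 kPa.
Isothermal: T stays 622 K; PV = const ⇒ V₂ = 236 L, P₂ = 53.4 kPa.
W = nRT ln(V₂/V₁) = 2.44×8.314×622×ln(5.75) = 22100 J.

22100 J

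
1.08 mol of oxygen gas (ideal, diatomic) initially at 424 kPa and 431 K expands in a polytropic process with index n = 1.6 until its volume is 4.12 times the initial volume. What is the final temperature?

184 K

V₁ = nRT₁/P₁ = 1.08×8.314×431/424 = 9.13 L.
Polytropic n=1.6: T₂ = T₁(V₁/V₂)^(n−1) = 431×(0.243)^0.60 = 184 K; P₂ = P₁(V₁/V₂)^n = 44.0 kPa.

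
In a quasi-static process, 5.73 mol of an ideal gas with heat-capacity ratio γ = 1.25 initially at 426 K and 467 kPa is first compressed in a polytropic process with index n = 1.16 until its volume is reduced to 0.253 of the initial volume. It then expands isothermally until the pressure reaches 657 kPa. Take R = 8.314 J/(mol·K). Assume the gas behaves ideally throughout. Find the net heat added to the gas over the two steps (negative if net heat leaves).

20500 J

V₁ = nRT₁/P₁ = 5.73×8.314×426/467 = 43.5 L.
Step 1 — Polytropic n=1.16: T₂ = T₁(V₁/V₂)^(n−1) = 426×(3.95)^0.16 = 531 K; P₂ = P₁(V₁/V₂)^n = 2300 kPa.
W = (P₁V₁−P₂V₂)/(n−1) = (467×43.5−2300×11.0)/0.16 = -31200 J.
ΔU = nCvΔT = 5.73×33.3×(531−426) = 20000 J.
Q = ΔU + W = -11200 J.
State after step 1: P = 2300 kPa, V = 11.0 L, T = 531 K.
Step 2 — Isothermal: T stays 531 K; PV = const ⇒ V₂ = 38.5 L, P₂ = 657 kPa.
ΔU = 0 (ideal gas, T constant).
W = nRT ln(V₂/V₁) = 5.73×8.314×531×ln(3.50) = 31700 J.
Q = ΔU + W = 31700 J.
Net over both steps: W = 485 J, Q = 20500 J, ΔU = 20000 J.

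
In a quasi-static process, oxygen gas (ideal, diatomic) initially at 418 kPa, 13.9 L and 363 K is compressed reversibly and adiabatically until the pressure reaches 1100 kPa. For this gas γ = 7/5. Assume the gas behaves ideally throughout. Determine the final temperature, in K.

479 K

Adiabatic: T₂/T₁ = (P₂/P₁)^((γ−1)/γ) ⇒ T₂ = 363×(2.63)^0.286 = 479 K; V₂ = 6.96 L.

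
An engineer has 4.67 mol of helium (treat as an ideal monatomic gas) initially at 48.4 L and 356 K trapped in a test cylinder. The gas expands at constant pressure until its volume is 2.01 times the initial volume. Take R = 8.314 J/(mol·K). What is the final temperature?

716 K

P₁ = nRT₁/V₁ = 4.67×8.314×356/48.4 = 286 kPa.
Isobaric: P stays 286 kPa; V/T = const ⇒ T₂ = 716 K, V₂ = 97.3 L.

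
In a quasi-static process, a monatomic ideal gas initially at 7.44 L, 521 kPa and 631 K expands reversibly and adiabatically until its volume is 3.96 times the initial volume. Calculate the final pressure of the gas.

Adiabatic: TV^(γ−1) = const ⇒ T₂ = 631×(0.253)^0.667 = 252 K; PV^γ = const ⇒ P₂ = 52.6 kPa.

52.6 kPa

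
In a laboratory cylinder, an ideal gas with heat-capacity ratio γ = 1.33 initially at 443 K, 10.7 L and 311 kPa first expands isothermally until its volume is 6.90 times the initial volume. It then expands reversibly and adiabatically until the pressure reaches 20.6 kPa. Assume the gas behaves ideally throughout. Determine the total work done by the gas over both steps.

n = P₁V₁/(RT₁) = 311×10.7/(8.314×443) = 0.904 mol.
Step 1 — Isothermal: T stays 443 K; PV = const ⇒ V₂ = 73.8 L, P₂ = 45.1 kPa.
ΔU = 0 (ideal gas, T constant).
W = nRT ln(V₂/V₁) = 0.904×8.314×443×ln(6.90) = 6430 J.
Q = ΔU + W = 6430 J.
State after step 1: P = 45.1 kPa, V = 73.8 L, T = 443 K.
Step 2 — Adiabatic: T₂/T₁ = (P₂/P₁)^((γ−1)/γ) ⇒ T₂ = 443×(0.457)^0.248 = 365 K; V₂ = 133 L.
ΔU = nCvΔT = 0.904×25.2×(365−443) = -1780 J.
Q = 0 for an adiabatic process, so W = −ΔU = 1780 J.
Net over both steps: W = 8210 J, Q = 6430 J, ΔU = -1780 J.

8210 J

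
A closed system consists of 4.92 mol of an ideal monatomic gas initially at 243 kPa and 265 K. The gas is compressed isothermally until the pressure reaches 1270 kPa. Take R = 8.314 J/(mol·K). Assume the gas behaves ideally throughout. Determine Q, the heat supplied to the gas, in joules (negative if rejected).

V₁ = nRT₁/P₁ = 4.92×8.314×265/243 = 44.6 L.
Isothermal: T stays 265 K; PV = const ⇒ V₂ = 8.54 L, P₂ = 1270 kPa.
ΔU = 0 (ideal gas, T constant).
W = nRT ln(V₂/V₁) = 4.92×8.314×265×ln(0.191) = -17900 J.
Q = ΔU + W = -17900 J.

-17900 J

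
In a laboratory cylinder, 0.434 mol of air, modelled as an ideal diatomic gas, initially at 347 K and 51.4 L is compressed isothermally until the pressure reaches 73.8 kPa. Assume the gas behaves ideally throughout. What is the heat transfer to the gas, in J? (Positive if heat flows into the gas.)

P₁ = nRT₁/V₁ = 0.434×8.314×347/51.4 = 24.4 kPa.
Isothermal: T stays 347 K; PV = const ⇒ V₂ = 17.0 L, P₂ = 73.8 kPa.
ΔU = 0 (ideal gas, T constant).
W = nRT ln(V₂/V₁) = 0.434×8.314×347×ln(0.330) = -1390 J.
Q = ΔU + W = -1390 J.

-1390 J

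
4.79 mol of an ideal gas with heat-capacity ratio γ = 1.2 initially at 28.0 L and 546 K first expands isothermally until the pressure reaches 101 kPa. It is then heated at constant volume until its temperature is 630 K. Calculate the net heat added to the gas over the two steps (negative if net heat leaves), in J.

P₁ = nRT₁/V₁ = 4.79×8.314×546/28.0 = 777 kPa.
Step 1 — Isothermal: T stays 546 K; PV = const ⇒ V₂ = 215 L, P₂ = 101 kPa.
ΔU = 0 (ideal gas, T constant).
W = nRT ln(V₂/V₁) = 4.79×8.314×546×ln(7.69) = 44400 J.
Q = ΔU + W = 44400 J.
State after step 1: P = 101 kPa, V = 215 L, T = 546 K.
Step 2 — Isochoric: V stays 215 L; P/T = const ⇒ T₂ = 630 K, P₂ = 117 kPa.
W = 0 (no volume change).
ΔU = nCvΔT = 4.79×41.6×(630−546) = 16700 J.
Q = ΔU = 16700 J.
Net over both steps: W = 44400 J, Q = 61100 J, ΔU = 16700 J.

61100 J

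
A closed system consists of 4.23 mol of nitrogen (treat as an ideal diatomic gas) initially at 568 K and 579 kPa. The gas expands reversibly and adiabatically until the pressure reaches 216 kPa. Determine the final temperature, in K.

V₁ = nRT₁/P₁ = 4.23×8.314×568/579 = 34.5 L.
Adiabatic: T₂/T₁ = (P₂/P₁)^((γ−1)/γ) ⇒ T₂ = 568×(0.373)^0.286 = 429 K; V₂ = 69.8 L.

429 K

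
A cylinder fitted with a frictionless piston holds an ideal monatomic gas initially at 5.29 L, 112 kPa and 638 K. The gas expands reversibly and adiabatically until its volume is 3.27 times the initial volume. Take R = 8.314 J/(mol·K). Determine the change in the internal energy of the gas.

-485 J

n = P₁V₁/(RT₁) = 112×5.29/(8.314×638) = 0.112 mol.
Adiabatic: TV^(γ−1) = const ⇒ T₂ = 638×(0.306)^0.667 = 290 K; PV^γ = const ⇒ P₂ = 15.5 kPa.
For an ideal gas ΔU = nCvΔT with Cv = (3/2)R = 12.5 J/(mol·K).
ΔU = 0.112×12.5×(290−638) = -485 J.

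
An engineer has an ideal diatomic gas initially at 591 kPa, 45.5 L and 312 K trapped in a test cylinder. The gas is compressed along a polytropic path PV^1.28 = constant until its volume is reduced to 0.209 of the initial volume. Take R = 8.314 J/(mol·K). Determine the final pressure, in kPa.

4380 kPa

Polytropic n=1.28: T₂ = T₁(V₁/V₂)^(n−1) = 312×(4.78)^0.28 = 484 K; P₂ = P₁(V₁/V₂)^n = 4380 kPa.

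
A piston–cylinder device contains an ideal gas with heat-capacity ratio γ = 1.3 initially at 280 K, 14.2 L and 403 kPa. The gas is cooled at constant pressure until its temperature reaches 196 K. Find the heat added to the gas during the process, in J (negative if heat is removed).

-7440 J

n = P₁V₁/(RT₁) = 403×14.2/(8.314×280) = 2.46 mol.
Isobaric: P stays 403 kPa; V/T = const ⇒ T₂ = 196 K, V₂ = 9.94 L.
W = PΔV = 403×(9.94−14.2) kPa·L = -1720 J.
ΔU = nCvΔT = 2.46×27.7×(196−280) = -5720 J.
Q = ΔU + W = nCpΔT = -7440 J.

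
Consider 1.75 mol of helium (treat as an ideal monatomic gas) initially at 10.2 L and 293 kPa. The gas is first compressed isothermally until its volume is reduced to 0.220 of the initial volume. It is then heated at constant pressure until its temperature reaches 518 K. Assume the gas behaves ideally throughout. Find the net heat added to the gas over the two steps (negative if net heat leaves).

T₁ = P₁V₁/(nR) = 293×10.2/(1.75×8.314) = 205 K.
Step 1 — Isothermal: T stays 205 K; PV = const ⇒ V₂ = 2.24 L, P₂ = 1330 kPa.
ΔU = 0 (ideal gas, T constant).
W = nRT ln(V₂/V₁) = 1.75×8.314×205×ln(0.220) = -4530 J.
Q = ΔU + W = -4530 J.
State after step 1: P = 1330 kPa, V = 2.24 L, T = 205 K.
Step 2 — Isobaric: P stays 1330 kPa; V/T = const ⇒ T₂ = 518 K, V₂ = 5.66 L.
W = PΔV = 1330×(5.66−2.24) kPa·L = 4550 J.
ΔU = nCvΔT = 1.75×12.5×(518−205) = 6820 J.
Q = ΔU + W = nCpΔT = 11400 J.
Net over both steps: W = 22.9 J, Q = 6840 J, ΔU = 6820 J.

6840 J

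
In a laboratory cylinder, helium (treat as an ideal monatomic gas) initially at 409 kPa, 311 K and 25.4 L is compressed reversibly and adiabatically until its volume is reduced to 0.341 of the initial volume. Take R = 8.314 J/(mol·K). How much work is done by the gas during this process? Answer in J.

n = P₁V₁/(RT₁) = 409×25.4/(8.314×311) = 4.02 mol.
Adiabatic: TV^(γ−1) = const ⇒ T₂ = 311×(2.93)^0.667 = 637 K; PV^γ = const ⇒ P₂ = 2460 kPa.
ΔU = nCvΔT = 4.02×12.5×(637−311) = 16300 J.
Q = 0 for an adiabatic process, so W = −ΔU = -16300 J.

-16300 J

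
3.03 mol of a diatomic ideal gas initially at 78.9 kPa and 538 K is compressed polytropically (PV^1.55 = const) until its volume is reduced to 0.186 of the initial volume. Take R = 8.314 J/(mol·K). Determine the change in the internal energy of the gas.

51600 J

V₁ = nRT₁/P₁ = 3.03×8.314×538/78.9 = 172 L.
Polytropic n=1.55: T₂ = T₁(V₁/V₂)^(n−1) = 538×(5.38)^0.55 = 1360 K; P₂ = P₁(V₁/V₂)^n = 1070 kPa.
For an ideal gas ΔU = nCvΔT with Cv = (5/2)R = 20.8 J/(mol·K).
ΔU = 3.03×20.8×(1360−538) = 51600 J.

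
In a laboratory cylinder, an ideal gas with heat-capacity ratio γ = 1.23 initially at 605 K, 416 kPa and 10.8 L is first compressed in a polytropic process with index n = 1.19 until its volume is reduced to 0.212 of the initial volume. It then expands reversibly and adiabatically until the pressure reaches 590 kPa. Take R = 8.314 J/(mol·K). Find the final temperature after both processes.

614 K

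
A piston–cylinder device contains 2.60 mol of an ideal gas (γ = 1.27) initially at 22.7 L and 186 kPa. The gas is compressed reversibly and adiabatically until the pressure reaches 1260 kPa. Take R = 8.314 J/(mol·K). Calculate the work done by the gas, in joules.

T₁ = P₁V₁/(nR) = 186×22.7/(2.60×8.314) = 195 K.
Adiabatic: T₂/T₁ = (P₂/P₁)^((γ−1)/γ) ⇒ T₂ = 195×(6.77)^0.213 = 293 K; V₂ = 5.03 L.
ΔU = nCvΔT = 2.60×30.8×(293−195) = 7850 J.
Q = 0 for an adiabatic process, so W = −ΔU = -7850 J.

-7850 J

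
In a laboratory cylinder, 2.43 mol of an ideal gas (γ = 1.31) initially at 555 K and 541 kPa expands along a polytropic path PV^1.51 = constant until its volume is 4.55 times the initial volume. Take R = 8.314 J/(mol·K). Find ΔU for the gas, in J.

-19500 J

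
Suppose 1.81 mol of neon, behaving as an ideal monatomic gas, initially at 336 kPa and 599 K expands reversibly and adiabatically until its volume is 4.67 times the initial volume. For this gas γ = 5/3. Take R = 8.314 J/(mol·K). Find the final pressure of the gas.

V₁ = nRT₁/P₁ = 1.81×8.314×599/336 = 26.8 L.
Adiabatic: TV^(γ−1) = const ⇒ T₂ = 599×(0.214)^0.667 = 214 K; PV^γ = const ⇒ P₂ = 25.8 kPa.

25.8 kPa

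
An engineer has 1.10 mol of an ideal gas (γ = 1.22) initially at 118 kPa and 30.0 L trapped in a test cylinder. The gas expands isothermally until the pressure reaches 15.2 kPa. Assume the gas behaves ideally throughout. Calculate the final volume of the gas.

233 L

T₁ = P₁V₁/(nR) = 118×30.0/(1.10×8.314) = 387 K.
Isothermal: T stays 387 K; PV = const ⇒ V₂ = 233 L, P₂ = 15.2 kPa.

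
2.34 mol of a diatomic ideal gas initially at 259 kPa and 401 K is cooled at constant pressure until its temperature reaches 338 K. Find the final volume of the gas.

V₁ = nRT₁/P₁ = 2.34×8.314×401/259 = 30.1 L.
Isobaric: P stays 259 kPa; V/T = const ⇒ T₂ = 338 K, V₂ = 25.4 L.

25.4 L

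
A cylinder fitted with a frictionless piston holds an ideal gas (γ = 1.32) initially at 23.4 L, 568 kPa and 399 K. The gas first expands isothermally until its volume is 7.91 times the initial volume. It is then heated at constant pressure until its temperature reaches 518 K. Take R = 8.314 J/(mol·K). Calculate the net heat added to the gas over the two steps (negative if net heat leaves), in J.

43800 J

n = P₁V₁/(RT₁) = 568×23.4/(8.314×399) = 4.01 mol.
Step 1 — Isothermal: T stays 399 K; PV = const ⇒ V₂ = 185 L, P₂ = 71.8 kPa.
ΔU = 0 (ideal gas, T constant).
W = nRT ln(V₂/V₁) = 4.01×8.314×399×ln(7.91) = 27500 J.
Q = ΔU + W = 27500 J.
State after step 1: P = 71.8 kPa, V = 185 L, T = 399 K.
Step 2 — Isobaric: P stays 71.8 kPa; V/T = const ⇒ T₂ = 518 K, V₂ = 240 L.
W = PΔV = 71.8×(240−185) kPa·L = 3960 J.
ΔU = nCvΔT = 4.01×26.0×(518−399) = 12400 J.
Q = ΔU + W = nCpΔT = 16400 J.
Net over both steps: W = 31500 J, Q = 43800 J, ΔU = 12400 J.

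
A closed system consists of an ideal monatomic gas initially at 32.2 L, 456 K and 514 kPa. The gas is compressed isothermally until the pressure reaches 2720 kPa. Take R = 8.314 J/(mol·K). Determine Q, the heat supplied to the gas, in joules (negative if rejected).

n = P₁V₁/(RT₁) = 514×32.2/(8.314×456) = 4.37 mol.
Isothermal: T stays 456 K; PV = const ⇒ V₂ = 6.08 L, P₂ = 2720 kPa.
ΔU = 0 (ideal gas, T constant).
W = nRT ln(V₂/V₁) = 4.37×8.314×456×ln(0.189) = -27600 J.
Q = ΔU + W = -27600 J.

-27600 J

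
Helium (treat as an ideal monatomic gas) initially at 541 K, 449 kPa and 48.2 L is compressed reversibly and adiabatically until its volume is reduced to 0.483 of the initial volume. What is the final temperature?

879 K

Adiabatic: TV^(γ−1) = const ⇒ T₂ = 541×(2.07)^0.667 = 879 K; PV^γ = const ⇒ P₂ = 1510 kPa.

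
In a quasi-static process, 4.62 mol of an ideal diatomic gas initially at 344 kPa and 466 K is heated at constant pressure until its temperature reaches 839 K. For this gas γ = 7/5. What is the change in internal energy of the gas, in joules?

V₁ = nRT₁/P₁ = 4.62×8.314×466/344 = 52.0 L.
Isobaric: P stays 344 kPa; V/T = const ⇒ T₂ = 839 K, V₂ = 93.7 L.
For an ideal gas ΔU = nCvΔT with Cv = (5/2)R = 20.8 J/(mol·K).
ΔU = 4.62×20.8×(839−466) = 35800 J.

35800 J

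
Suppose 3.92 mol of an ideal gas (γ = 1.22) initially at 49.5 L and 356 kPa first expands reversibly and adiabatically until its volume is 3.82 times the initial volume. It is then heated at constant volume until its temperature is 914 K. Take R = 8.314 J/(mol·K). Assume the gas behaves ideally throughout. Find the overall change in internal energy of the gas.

55300 J

T₁ = P₁V₁/(nR) = 356×49.5/(3.92×8.314) = 541 K.
Step 1 — Adiabatic: TV^(γ−1) = const ⇒ T₂ = 541×(0.262)^0.220 = 403 K; PV^γ = const ⇒ P₂ = 69.4 kPa.
ΔU = nCvΔT = 3.92×37.8×(403−541) = -20500 J.
Q = 0 for an adiabatic process, so W = −ΔU = 20500 J.
State after step 1: P = 69.4 kPa, V = 189 L, T = 403 K.
Step 2 — Isochoric: V stays 189 L; P/T = const ⇒ T₂ = 914 K, P₂ = 158 kPa.
W = 0 (no volume change).
ΔU = nCvΔT = 3.92×37.8×(914−403) = 75800 J.
Q = ΔU = 75800 J.
Net over both steps: W = 20500 J, Q = 75800 J, ΔU = 55300 J.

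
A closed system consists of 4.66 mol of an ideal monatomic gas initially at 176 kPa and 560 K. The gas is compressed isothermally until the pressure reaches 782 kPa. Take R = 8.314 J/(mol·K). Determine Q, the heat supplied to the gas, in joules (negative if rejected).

V₁ = nRT₁/P₁ = 4.66×8.314×560/176 = 123 L.
Isothermal: T stays 560 K; PV = const ⇒ V₂ = 27.7 L, P₂ = 782 kPa.
ΔU = 0 (ideal gas, T constant).
W = nRT ln(V₂/V₁) = 4.66×8.314×560×ln(0.225) = -32400 J.
Q = ΔU + W = -32400 J.

-32400 J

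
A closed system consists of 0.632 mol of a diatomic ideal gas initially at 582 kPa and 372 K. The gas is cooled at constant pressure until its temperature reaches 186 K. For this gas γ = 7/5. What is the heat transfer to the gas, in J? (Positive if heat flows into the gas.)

V₁ = nRT₁/P₁ = 0.632×8.314×372/582 = 3.36 L.
Isobaric: P stays 582 kPa; V/T = const ⇒ T₂ = 186 K, V₂ = 1.68 L.
W = PΔV = 582×(1.68−3.36) kPa·L = -977 J.
ΔU = nCvΔT = 0.632×20.8×(186−372) = -2440 J.
Q = ΔU + W = nCpΔT = -3420 J.

-3420 J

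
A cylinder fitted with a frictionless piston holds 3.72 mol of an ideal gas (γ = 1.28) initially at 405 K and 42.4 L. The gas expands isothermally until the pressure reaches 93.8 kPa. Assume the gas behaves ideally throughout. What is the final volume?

134 L

P₁ = nRT₁/V₁ = 3.72×8.314×405/42.4 = 295 kPa.
Isothermal: T stays 405 K; PV = const ⇒ V₂ = 134 L, P₂ = 93.8 kPa.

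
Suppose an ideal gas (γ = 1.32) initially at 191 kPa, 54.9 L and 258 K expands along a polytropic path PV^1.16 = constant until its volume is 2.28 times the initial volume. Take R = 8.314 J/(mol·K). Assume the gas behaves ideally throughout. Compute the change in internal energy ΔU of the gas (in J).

n = P₁V₁/(RT₁) = 191×54.9/(8.314×258) = 4.89 mol.
Polytropic n=1.16: T₂ = T₁(V₁/V₂)^(n−1) = 258×(0.439)^0.16 = 226 K; P₂ = P₁(V₁/V₂)^n = 73.4 kPa.
For an ideal gas ΔU = nCvΔT with Cv = R/(γ−1) = 26.0 J/(mol·K).
ΔU = 4.89×26.0×(226−258) = -4050 J.

-4050 J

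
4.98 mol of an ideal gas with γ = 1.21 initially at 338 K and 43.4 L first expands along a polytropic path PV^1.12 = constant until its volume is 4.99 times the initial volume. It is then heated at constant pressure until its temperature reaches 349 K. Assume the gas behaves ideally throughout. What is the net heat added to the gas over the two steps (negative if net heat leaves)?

25500 J

P₁ = nRT₁/V₁ = 4.98×8.314×338/43.4 = 322 kPa.
Step 1 — Polytropic n=1.12: T₂ = T₁(V₁/V₂)^(n−1) = 338×(0.200)^0.12 = 279 K; P₂ = P₁(V₁/V₂)^n = 53.3 kPa.
W = (P₁V₁−P₂V₂)/(n−1) = (322×43.4−53.3×217)/0.12 = 20500 J.
ΔU = nCvΔT = 4.98×39.6×(279−338) = -11700 J.
Q = ΔU + W = 8770 J.
State after step 1: P = 53.3 kPa, V = 217 L, T = 279 K.
Step 2 — Isobaric: P stays 53.3 kPa; V/T = const ⇒ T₂ = 349 K, V₂ = 271 L.
W = PΔV = 53.3×(271−217) kPa·L = 2910 J.
ΔU = nCvΔT = 4.98×39.6×(349−279) = 13900 J.
Q = ΔU + W = nCpΔT = 16800 J.
Net over both steps: W = 23400 J, Q = 25500 J, ΔU = 2170 J.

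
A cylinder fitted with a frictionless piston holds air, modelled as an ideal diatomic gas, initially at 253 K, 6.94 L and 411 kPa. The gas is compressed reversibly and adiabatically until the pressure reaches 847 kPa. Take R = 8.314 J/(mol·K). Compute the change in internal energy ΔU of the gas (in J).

n = P₁V₁/(RT₁) = 411×6.94/(8.314×253) = 1.36 mol.
Adiabatic: T₂/T₁ = (P₂/P₁)^((γ−1)/γ) ⇒ T₂ = 253×(2.06)^0.286 = 311 K; V₂ = 4.14 L.
For an ideal gas ΔU = nCvΔT with Cv = (5/2)R = 20.8 J/(mol·K).
ΔU = 1.36×20.8×(311−253) = 1640 J.

1640 J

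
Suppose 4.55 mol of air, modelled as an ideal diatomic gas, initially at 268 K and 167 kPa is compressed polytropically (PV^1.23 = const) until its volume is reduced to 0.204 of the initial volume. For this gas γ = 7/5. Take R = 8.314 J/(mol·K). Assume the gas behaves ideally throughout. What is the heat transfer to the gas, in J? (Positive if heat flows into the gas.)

-8270 J

V₁ = nRT₁/P₁ = 4.55×8.314×268/167 = 60.7 L.
Polytropic n=1.23: T₂ = T₁(V₁/V₂)^(n−1) = 268×(4.90)^0.23 = 386 K; P₂ = P₁(V₁/V₂)^n = 1180 kPa.
W = (P₁V₁−P₂V₂)/(n−1) = (167×60.7−1180×12.4)/0.23 = -19500 J.
ΔU = nCvΔT = 4.55×20.8×(386−268) = 11200 J.
Q = ΔU + W = -8270 J.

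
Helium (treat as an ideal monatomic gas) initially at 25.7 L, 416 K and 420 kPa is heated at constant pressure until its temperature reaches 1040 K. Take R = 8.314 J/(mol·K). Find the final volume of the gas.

64.2 L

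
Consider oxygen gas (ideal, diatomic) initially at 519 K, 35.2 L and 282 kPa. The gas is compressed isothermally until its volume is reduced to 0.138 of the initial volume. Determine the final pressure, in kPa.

2040 kPa

Isothermal: T stays 519 K; PV = const ⇒ V₂ = 4.86 L, P₂ = 2040 kPa.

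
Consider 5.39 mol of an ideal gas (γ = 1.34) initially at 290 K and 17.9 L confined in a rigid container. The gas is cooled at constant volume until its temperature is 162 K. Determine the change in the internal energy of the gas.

-16900 J

P₁ = nRT₁/V₁ = 5.39×8.314×290/17.9 = 726 kPa.
Isochoric: V stays 17.9 L; P/T = const ⇒ T₂ = 162 K, P₂ = 406 kPa.
For an ideal gas ΔU = nCvΔT with Cv = R/(γ−1) = 24.5 J/(mol·K).
ΔU = 5.39×24.5×(162−290) = -16900 J.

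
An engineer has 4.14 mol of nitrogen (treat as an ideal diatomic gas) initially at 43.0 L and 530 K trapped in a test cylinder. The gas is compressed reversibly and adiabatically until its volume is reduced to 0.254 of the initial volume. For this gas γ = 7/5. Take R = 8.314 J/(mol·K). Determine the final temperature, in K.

917 K

P₁ = nRT₁/V₁ = 4.14×8.314×530/43.0 = 424 kPa.
Adiabatic: TV^(γ−1) = const ⇒ T₂ = 530×(3.94)^0.400 = 917 K; PV^γ = const ⇒ P₂ = 2890 kPa.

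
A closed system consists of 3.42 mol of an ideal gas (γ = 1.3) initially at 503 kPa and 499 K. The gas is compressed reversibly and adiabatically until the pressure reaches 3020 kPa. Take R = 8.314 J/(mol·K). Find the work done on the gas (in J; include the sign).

24200 J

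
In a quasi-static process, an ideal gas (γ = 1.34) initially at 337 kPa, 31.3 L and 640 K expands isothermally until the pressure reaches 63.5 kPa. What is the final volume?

166 L

Isothermal: T stays 640 K; PV = const ⇒ V₂ = 166 L, P₂ = 63.5 kPa.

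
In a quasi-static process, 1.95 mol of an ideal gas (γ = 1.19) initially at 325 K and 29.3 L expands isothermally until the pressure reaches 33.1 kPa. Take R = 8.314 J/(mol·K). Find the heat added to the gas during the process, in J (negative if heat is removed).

8920 J

P₁ = nRT₁/V₁ = 1.95×8.314×325/29.3 = 180 kPa.
Isothermal: T stays 325 K; PV = const ⇒ V₂ = 159 L, P₂ = 33.1 kPa.
ΔU = 0 (ideal gas, T constant).
W = nRT ln(V₂/V₁) = 1.95×8.314×325×ln(5.43) = 8920 J.
Q = ΔU + W = 8920 J.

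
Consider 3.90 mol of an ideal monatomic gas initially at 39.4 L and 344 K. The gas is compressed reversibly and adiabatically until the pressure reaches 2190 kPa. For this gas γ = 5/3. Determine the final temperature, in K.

P₁ = nRT₁/V₁ = 3.90×8.314×344/39.4 = 283 kPa.
Adiabatic: T₂/T₁ = (P₂/P₁)^((γ−1)/γ) ⇒ T₂ = 344×(7.74)^0.400 = 780 K; V₂ = 11.5 L.

780 K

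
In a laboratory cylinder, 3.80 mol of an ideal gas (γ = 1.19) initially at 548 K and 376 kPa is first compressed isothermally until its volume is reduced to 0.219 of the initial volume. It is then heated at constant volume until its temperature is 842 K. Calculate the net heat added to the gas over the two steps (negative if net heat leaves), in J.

22600 J

V₁ = nRT₁/P₁ = 3.80×8.314×548/376 = 46.0 L.
Step 1 — Isothermal: T stays 548 K; PV = const ⇒ V₂ = 10.1 L, P₂ = 1720 kPa.
ΔU = 0 (ideal gas, T constant).
W = nRT ln(V₂/V₁) = 3.80×8.314×548×ln(0.219) = -26300 J.
Q = ΔU + W = -26300 J.
State after step 1: P = 1720 kPa, V = 10.1 L, T = 548 K.
Step 2 — Isochoric: V stays 10.1 L; P/T = const ⇒ T₂ = 842 K, P₂ = 2640 kPa.
W = 0 (no volume change).
ΔU = nCvΔT = 3.80×43.8×(842−548) = 48900 J.
Q = ΔU = 48900 J.
Net over both steps: W = -26300 J, Q = 22600 J, ΔU = 48900 J.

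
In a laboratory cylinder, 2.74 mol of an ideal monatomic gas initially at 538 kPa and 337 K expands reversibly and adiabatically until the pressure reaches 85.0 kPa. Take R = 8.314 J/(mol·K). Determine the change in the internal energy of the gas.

-6010 J

V₁ = nRT₁/P₁ = 2.74×8.314×337/538 = 14.3 L.
Adiabatic: T₂/T₁ = (P₂/P₁)^((γ−1)/γ) ⇒ T₂ = 337×(0.158)^0.400 = 161 K; V₂ = 43.2 L.
For an ideal gas ΔU = nCvΔT with Cv = (3/2)R = 12.5 J/(mol·K).
ΔU = 2.74×12.5×(161−337) = -6010 J.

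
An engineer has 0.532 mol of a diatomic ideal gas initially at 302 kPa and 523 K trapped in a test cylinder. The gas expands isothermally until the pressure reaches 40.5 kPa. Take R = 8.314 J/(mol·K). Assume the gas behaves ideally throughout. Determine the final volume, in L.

57.1 L

V₁ = nRT₁/P₁ = 0.532×8.314×523/302 = 7.66 L.
Isothermal: T stays 523 K; PV = const ⇒ V₂ = 57.1 L, P₂ = 40.5 kPa.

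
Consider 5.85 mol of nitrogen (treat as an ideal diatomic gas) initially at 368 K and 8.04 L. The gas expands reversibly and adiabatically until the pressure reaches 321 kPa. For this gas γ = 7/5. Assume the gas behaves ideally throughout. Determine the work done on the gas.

P₁ = nRT₁/V₁ = 5.85×8.314×368/8.04 = 2230 kPa.
Adiabatic: T₂/T₁ = (P₂/P₁)^((γ−1)/γ) ⇒ T₂ = 368×(0.144)^0.286 = 212 K; V₂ = 32.1 L.
ΔU = nCvΔT = 5.85×20.8×(212−368) = -19000 J.
Q = 0 for an adiabatic process, so W = −ΔU = 19000 J.
Work done on the gas = −W_by = -19000 J.

-19000 J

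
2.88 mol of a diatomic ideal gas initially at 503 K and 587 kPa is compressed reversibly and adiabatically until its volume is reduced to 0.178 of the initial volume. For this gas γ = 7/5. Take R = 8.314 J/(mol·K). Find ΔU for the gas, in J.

V₁ = nRT₁/P₁ = 2.88×8.314×503/587 = 20.5 L.
Adiabatic: TV^(γ−1) = const ⇒ T₂ = 503×(5.62)^0.400 = 1000 K; PV^γ = const ⇒ P₂ = 6580 kPa.
For an ideal gas ΔU = nCvΔT with Cv = (5/2)R = 20.8 J/(mol·K).
ΔU = 2.88×20.8×(1000−503) = 29900 J.

29900 J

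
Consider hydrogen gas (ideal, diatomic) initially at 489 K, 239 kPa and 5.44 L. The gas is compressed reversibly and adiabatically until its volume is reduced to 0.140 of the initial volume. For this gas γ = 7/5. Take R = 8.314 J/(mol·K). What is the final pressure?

3750 kPa

Adiabatic: TV^(γ−1) = const ⇒ T₂ = 489×(7.14)^0.400 = 1070 K; PV^γ = const ⇒ P₂ = 3750 kPa.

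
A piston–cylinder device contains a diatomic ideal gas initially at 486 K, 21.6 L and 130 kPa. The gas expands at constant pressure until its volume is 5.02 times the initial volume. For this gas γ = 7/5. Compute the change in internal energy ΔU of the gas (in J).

n = P₁V₁/(RT₁) = 130×21.6/(8.314×486) = 0.695 mol.
Isobaric: P stays 130 kPa; V/T = const ⇒ T₂ = 2440 K, V₂ = 108 L.
For an ideal gas ΔU = nCvΔT with Cv = (5/2)R = 20.8 J/(mol·K).
ΔU = 0.695×20.8×(2440−486) = 28200 J.

28200 J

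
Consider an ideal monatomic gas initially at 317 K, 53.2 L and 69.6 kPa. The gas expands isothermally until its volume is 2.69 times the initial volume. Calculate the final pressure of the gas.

25.9 kPa

Isothermal: T stays 317 K; PV = const ⇒ V₂ = 143 L, P₂ = 25.9 kPa.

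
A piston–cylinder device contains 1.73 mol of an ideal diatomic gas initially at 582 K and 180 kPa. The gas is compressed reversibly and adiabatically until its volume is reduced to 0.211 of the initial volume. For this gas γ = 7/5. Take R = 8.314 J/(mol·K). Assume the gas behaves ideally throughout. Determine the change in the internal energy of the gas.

V₁ = nRT₁/P₁ = 1.73×8.314×582/180 = 46.5 L.
Adiabatic: TV^(γ−1) = const ⇒ T₂ = 582×(4.74)^0.400 = 1080 K; PV^γ = const ⇒ P₂ = 1590 kPa.
For an ideal gas ΔU = nCvΔT with Cv = (5/2)R = 20.8 J/(mol·K).
ΔU = 1.73×20.8×(1080−582) = 18100 J.

18100 J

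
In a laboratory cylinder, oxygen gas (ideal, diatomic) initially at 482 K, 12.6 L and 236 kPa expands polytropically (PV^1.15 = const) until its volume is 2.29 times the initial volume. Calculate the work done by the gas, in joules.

n = P₁V₁/(RT₁) = 236×12.6/(8.314×482) = 0.742 mol.
Polytropic n=1.15: T₂ = T₁(V₁/V₂)^(n−1) = 482×(0.437)^0.15 = 426 K; P₂ = P₁(V₁/V₂)^n = 91.0 kPa.
W = (P₁V₁−P₂V₂)/(n−1) = (236×12.6−91.0×28.9)/0.15 = 2320 J.

2320 J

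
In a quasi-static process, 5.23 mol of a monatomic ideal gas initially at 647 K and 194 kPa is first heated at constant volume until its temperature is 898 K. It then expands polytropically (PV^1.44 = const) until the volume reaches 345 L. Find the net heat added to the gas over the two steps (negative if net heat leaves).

25900 J

V₁ = nRT₁/P₁ = 5.23×8.314×647/194 = 145 L.
Step 1 — Isochoric: V stays 145 L; P/T = const ⇒ T₂ = 898 K, P₂ = 269 kPa.
W = 0 (no volume change).
ΔU = nCvΔT = 5.23×12.5×(898−647) = 16400 J.
Q = ΔU = 16400 J.
State after step 1: P = 269 kPa, V = 145 L, T = 898 K.
Step 2 — Polytropic n=1.44: T₂ = T₁(V₁/V₂)^(n−1) = 898×(0.420)^0.44 = 613 K; P₂ = P₁(V₁/V₂)^n = 77.3 kPa.
W = (P₁V₁−P₂V₂)/(n−1) = (269×145−77.3×345)/0.44 = 28100 J.
ΔU = nCvΔT = 5.23×12.5×(613−898) = -18600 J.
Q = ΔU + W = 9570 J.
Net over both steps: W = 28100 J, Q = 25900 J, ΔU = -2200 J.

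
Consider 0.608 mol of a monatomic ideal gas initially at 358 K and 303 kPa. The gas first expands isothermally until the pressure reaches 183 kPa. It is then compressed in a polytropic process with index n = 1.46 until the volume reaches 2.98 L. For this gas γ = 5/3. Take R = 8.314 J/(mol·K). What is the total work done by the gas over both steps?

-1980 J

V₁ = nRT₁/P₁ = 0.608×8.314×358/303 = 5.97 L.
Step 1 — Isothermal: T stays 358 K; PV = const ⇒ V₂ = 9.89 L, P₂ = 183 kPa.
ΔU = 0 (ideal gas, T constant).
W = nRT ln(V₂/V₁) = 0.608×8.314×358×ln(1.66) = 913 J.
Q = ΔU + W = 913 J.
State after step 1: P = 183 kPa, V = 9.89 L, T = 358 K.
Step 2 — Polytropic n=1.46: T₂ = T₁(V₁/V₂)^(n−1) = 358×(3.32)^0.46 = 622 K; P₂ = P₁(V₁/V₂)^n = 1050 kPa.
W = (P₁V₁−P₂V₂)/(n−1) = (183×9.89−1050×2.98)/0.46 = -2900 J.
ΔU = nCvΔT = 0.608×12.5×(622−358) = 2000 J.
Q = ΔU + W = -898 J.
Net over both steps: W = -1980 J, Q = 14.5 J, ΔU = 2000 J.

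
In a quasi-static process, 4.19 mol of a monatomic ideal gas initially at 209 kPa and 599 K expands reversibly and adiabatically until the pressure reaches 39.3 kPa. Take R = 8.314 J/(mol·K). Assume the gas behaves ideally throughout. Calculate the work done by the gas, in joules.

15300 J

V₁ = nRT₁/P₁ = 4.19×8.314×599/209 = 99.8 L.
Adiabatic: T₂/T₁ = (P₂/P₁)^((γ−1)/γ) ⇒ T₂ = 599×(0.188)^0.400 = 307 K; V₂ = 272 L.
ΔU = nCvΔT = 4.19×12.5×(307−599) = -15300 J.
Q = 0 for an adiabatic process, so W = −ΔU = 15300 J.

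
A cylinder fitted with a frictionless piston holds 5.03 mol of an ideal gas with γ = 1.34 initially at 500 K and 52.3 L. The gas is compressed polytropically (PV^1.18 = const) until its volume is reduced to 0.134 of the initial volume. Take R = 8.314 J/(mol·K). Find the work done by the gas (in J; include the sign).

-50600 J

P₁ = nRT₁/V₁ = 5.03×8.314×500/52.3 = 400 kPa.
Polytropic n=1.18: T₂ = T₁(V₁/V₂)^(n−1) = 500×(7.46)^0.18 = 718 K; P₂ = P₁(V₁/V₂)^n = 4280 kPa.
W = (P₁V₁−P₂V₂)/(n−1) = (400×52.3−4280×7.01)/0.18 = -50600 J.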